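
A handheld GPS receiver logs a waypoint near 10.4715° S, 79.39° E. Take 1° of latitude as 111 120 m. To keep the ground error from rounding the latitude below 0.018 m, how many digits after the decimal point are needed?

One degree of latitude covers 111120 m.
With N decimal places the half-ulp bound is 0.5·10⁻ᴺ°, or 0.5·10⁻ᴺ × 111120 m on the ground.
Setting 55560 × 10⁻ᴺ ≤ 0.018 gives 10ᴺ ≥ 3.087e+06, i.e. N ≥ 6.49.
N = 6 would give 0.0556 m (too coarse); N = 7 gives 0.00556 m ≤ 0.018 m.

7 decimal places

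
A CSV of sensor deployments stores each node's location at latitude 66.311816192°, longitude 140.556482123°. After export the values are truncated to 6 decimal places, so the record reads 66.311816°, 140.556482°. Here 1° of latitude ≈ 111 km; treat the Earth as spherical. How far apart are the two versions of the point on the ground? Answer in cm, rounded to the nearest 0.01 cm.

2.20 cm

The latitude changed by +0.000000192° and the longitude by +0.000000123°.
North–south shift: 0.000000192 × 111000 = 0.021312 m.
E–W at 66.3118°: 0.000000123° × 111000 × cos 66.3118° = 0.000000123 × 111000 × 0.4018 ≈ 0.00548522 m.
Distance: √(0.021312² + 0.00548522²) ≈ 0.0220066 m.
That is 0.0220066 m = 2.2007 cm.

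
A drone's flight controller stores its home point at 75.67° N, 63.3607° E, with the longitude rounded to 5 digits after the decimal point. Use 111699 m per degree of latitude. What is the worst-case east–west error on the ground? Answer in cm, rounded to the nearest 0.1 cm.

Rounding to 5 decimal places leaves the longitude within ±5e-06° of the true value.
One degree of longitude at 75.67° is 111699 × cos 75.67° ≈ 111699 × 0.2475 = 27646.2 m.
East–west error: 5e-06° × 27646.2 m/° ≈ 0.138231 m.
That is 0.138231 m = 13.823 cm.

13.8 cm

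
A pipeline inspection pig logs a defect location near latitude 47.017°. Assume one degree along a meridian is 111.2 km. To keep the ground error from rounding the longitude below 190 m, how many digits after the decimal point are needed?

3 decimal places

At 47.017° one degree of longitude covers 111200 × cos 47.017° ≈ 111200 × 0.6818 ≈ 75814.1 m.
Rounding to N decimal places gives at most 0.5 × 10⁻ᴺ degrees of error, i.e. 0.5 × 10⁻ᴺ × 75814.1 m.
Need 0.5 × 75814.1 × 10⁻ᴺ ≤ 190 → 10⁻ᴺ ≤ 5.012e-03, so N ≥ 2.30.
So 3 decimal places suffice (37.9 m); 2 would allow up to 379 m.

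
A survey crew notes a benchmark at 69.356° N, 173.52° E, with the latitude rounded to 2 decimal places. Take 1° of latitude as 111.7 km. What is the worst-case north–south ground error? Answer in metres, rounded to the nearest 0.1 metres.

558.5 metres

Rounding to 2 decimal places leaves the latitude within ±0.005° of the true value.
Along the meridian that is 0.005° × 111700 m/° = 558.5 m.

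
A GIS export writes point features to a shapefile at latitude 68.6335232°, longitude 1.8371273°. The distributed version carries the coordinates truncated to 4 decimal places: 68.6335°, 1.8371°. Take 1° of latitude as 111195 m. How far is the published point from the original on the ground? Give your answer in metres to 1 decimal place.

Δlat = 68.6335232 − 68.6335 = +0.0000232°; Δlon = 1.8371273 − 1.8371 = +0.0000273°.
N–S: 0.0000232° × 111195 m/° = 2.57972 m.
E–W at 68.6335°: 0.0000273° × 111195 × cos 68.6335° = 0.0000273 × 111195 × 0.3643 ≈ 1.10598 m.
Hypotenuse of the two orthogonal shifts: √(2.57972² + 1.10598²) = 2.80681 m.

2.8 metres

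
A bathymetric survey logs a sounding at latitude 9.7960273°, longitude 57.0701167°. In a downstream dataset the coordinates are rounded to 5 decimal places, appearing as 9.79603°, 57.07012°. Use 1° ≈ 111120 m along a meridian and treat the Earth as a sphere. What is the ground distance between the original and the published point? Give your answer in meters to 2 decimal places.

Δlat = 9.7960273 − 9.79603 = -0.0000027°; Δlon = 57.0701167 − 57.07012 = -0.0000033°.
N–S: -0.0000027° × 111120 m/° = -0.300024 m.
E–W at 9.79603°: -0.0000033° × 111120 × cos 9.79603° = -0.0000033 × 111120 × 0.9854 ≈ -0.361349 m.
Combined displacement = (0.300024² + 0.361349²)^½ ≈ 0.469668 m.

0.47 meters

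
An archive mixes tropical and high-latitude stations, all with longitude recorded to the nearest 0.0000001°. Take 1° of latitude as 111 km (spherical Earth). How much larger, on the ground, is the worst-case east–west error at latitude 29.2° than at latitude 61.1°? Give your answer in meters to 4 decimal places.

0.0022 meters

Rounding to 7 decimal places leaves the longitude within ±5e-08° of the true value.
Error at 29.2° = 5e-08° × 111000 × cos 29.2° ≈ 0.00555 × 0.8729 = 0.0048447 m.
Error at 61.1° = 5e-08° × 111000 × cos 61.1° ≈ 0.00555 × 0.4833 = 0.0026822 m.
Difference: 0.0048447 − 0.0026822 = 0.0021625 m.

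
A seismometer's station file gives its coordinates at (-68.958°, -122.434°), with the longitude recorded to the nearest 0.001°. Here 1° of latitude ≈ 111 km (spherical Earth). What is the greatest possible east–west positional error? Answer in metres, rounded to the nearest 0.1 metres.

19.9 metres

Rounding to 3 decimal places leaves the longitude within ±0.0005° of the true value.
One degree of longitude at 68.958° is 111000 × cos 68.958° ≈ 111000 × 0.3591 = 39854.8 m.
So at most 0.0005° × 39854.8 ≈ 19.9274 m east–west.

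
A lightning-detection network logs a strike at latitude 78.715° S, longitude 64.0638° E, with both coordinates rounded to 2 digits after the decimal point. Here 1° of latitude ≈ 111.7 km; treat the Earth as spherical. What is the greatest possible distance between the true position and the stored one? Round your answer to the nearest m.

Rounding to 2 decimal places leaves each coordinate within ±0.005° of the true value.
North–south component: 0.005° × 111700 = 558.5 m.
E–W at 78.715°: 0.005° × 111700 × cos 78.715° = 0.005 × 111700 × 0.1957 ≈ 109.293 m.
Worst case both components are at the extreme and orthogonal: √(558.5² + 109.293²) ≈ 569.093 m.

569 m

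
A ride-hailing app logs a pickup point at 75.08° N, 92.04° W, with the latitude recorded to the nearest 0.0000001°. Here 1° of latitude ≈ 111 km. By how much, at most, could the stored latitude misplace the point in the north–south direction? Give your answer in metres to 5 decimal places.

Rounding to 7 decimal places leaves the latitude within ±5e-08° of the true value.
So the N–S error is at most 5e-08 × 111000 = 0.00555 m.

0.00555 metres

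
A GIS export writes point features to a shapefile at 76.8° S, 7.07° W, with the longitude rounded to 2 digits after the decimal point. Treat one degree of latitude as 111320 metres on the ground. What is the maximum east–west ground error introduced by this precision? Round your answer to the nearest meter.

Rounding to 2 decimal places leaves the longitude within ±0.005° of the true value.
At latitude 76.8° a degree of longitude spans 111320 m × cos 76.8° = 111320 × 0.2284 ≈ 25420 m.
East–west error: 0.005° × 25420 m/° ≈ 127.1 m.

127 meters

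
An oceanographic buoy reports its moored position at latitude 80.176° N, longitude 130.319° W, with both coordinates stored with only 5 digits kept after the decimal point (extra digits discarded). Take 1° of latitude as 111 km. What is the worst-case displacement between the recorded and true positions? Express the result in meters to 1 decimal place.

1.1 meters

Truncating at 5 decimal places can drop up to a full unit in the last place, so each coordinate may be off by as much as 1e-05°.
Latitude error → 1e-05 × 111000 = 1.11 m along the meridian.
Longitude error → 1e-05 × 111000 × cos 80.176° = 1e-05 × 111000 × 0.1706 ≈ 0.189391 m.
Worst case both components are at the extreme and orthogonal: √(1.11² + 0.189391²) ≈ 1.12604 m.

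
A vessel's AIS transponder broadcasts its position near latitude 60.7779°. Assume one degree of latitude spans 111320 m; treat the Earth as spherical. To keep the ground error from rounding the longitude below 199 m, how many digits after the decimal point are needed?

3

At 60.7779° one degree of longitude covers 111320 × cos 60.7779° ≈ 111320 × 0.4882 ≈ 54346 m.
With N decimal places the half-ulp bound is 0.5·10⁻ᴺ°, or 0.5·10⁻ᴺ × 54346 m on the ground.
Setting 27173 × 10⁻ᴺ ≤ 199 gives 10ᴺ ≥ 136.5, i.e. N ≥ 2.14.
At 2 places the error can reach 272 m, but 3 places keeps it to 27.2 m.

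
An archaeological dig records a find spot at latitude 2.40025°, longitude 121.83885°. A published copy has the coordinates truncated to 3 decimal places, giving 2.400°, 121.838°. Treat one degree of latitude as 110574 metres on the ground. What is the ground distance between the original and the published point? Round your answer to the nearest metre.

Δlat = 2.40025 − 2.400 = +0.00025°; Δlon = 121.83885 − 121.838 = +0.00085°.
North–south shift: 0.00025 × 110574 = 27.6435 m.
East–west at this latitude: 0.00085° × 110574 × cos 2.4° ≈ 0.00085 × 110477 = 93.9055 m.
Distance: √(27.6435² + 93.9055²) ≈ 97.8897 m.

98 metres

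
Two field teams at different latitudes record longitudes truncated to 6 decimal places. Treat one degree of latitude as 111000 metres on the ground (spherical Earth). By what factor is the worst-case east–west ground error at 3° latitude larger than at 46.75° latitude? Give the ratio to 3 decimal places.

1.457

Truncating at 6 decimal places can drop up to a full unit in the last place, so the longitude may be off by as much as 1e-06°.
At 3°: 1e-06° × 111000 × cos 3° = 1e-06 × 111000 × 0.9986 ≈ 0.11085 m.
Error at 46.75° = 1e-06° × 111000 × cos 46.75° ≈ 0.111 × 0.6852 = 0.076055 m.
The ratio reduces to cos 3° / cos 46.75° = 0.9986/0.6852 ≈ 1.4575.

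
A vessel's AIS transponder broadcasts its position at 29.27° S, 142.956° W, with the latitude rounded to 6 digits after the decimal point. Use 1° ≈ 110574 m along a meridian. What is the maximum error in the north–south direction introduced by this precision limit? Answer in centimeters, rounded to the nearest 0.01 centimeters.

Rounding to 6 decimal places leaves the latitude within ±5e-07° of the true value.
Along the meridian that is 5e-07° × 110574 m/° = 0.055287 m.
That is 0.055287 m = 5.5287 cm.

5.53 centimeters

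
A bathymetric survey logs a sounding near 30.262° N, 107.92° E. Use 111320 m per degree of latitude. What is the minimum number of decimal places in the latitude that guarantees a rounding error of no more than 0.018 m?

7 decimal places

One degree of latitude covers 111320 m.
N decimal places → at most half a unit in the last place, 0.5 × 10⁻ᴺ° = 111320/2 × 10⁻ᴺ m.
Need 0.5 × 111320 × 10⁻ᴺ ≤ 0.018 → 10⁻ᴺ ≤ 3.234e-07, so N ≥ 6.49.
So 7 decimal places suffice (0.00557 m); 6 would allow up to 0.0557 m.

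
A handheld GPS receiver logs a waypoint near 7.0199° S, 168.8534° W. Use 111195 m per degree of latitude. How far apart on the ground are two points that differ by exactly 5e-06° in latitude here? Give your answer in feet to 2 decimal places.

1.82 feet

Along a meridian 5e-06° is 5e-06 × 111195 = 0.555975 m.
Converting: 0.555975 m × 3.2808 ft/m ≈ 1.8241 ft.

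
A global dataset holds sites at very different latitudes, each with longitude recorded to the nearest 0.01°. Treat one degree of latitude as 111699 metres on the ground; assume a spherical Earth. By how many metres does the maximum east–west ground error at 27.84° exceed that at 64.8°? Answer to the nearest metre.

256 metres

Rounding to 2 decimal places leaves the longitude within ±0.005° of the true value.
Error at 27.84° = 0.005° × 111699 × cos 27.84° ≈ 558.5 × 0.8843 = 493.85 m.
Error at 64.8° = 0.005° × 111699 × cos 64.8° ≈ 558.5 × 0.4258 = 237.8 m.
Difference: 493.85 − 237.8 = 256.06 m.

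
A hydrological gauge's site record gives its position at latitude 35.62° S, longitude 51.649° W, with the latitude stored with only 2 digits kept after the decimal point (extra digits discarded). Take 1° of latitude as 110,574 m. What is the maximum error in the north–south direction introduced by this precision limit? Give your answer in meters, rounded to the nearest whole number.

1106 meters

Truncating at 2 decimal places can drop up to a full unit in the last place, so the latitude may be off by as much as 0.01°.
So the N–S error is at most 0.01 × 110574 = 1105.74 m.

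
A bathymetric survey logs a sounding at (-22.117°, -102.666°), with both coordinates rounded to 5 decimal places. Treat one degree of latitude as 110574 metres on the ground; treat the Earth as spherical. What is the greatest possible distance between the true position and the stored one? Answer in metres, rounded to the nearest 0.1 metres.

Rounding to 5 decimal places leaves each coordinate within ±5e-06° of the true value.
Latitude error → 5e-06 × 110574 = 0.55287 m along the meridian.
Longitude error → 5e-06 × 110574 × cos 22.117° = 5e-06 × 110574 × 0.9264 ≈ 0.512188 m.
Combining orthogonally: (0.55287² + 0.512188²)^½ ≈ 0.753659 m.

0.8 metres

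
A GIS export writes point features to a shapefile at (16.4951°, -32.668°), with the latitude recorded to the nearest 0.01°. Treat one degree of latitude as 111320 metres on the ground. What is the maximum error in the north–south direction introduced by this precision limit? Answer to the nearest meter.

557 meters

Rounding to 2 decimal places leaves the latitude within ±0.005° of the true value.
Along the meridian that is 0.005° × 111320 m/° = 556.6 m.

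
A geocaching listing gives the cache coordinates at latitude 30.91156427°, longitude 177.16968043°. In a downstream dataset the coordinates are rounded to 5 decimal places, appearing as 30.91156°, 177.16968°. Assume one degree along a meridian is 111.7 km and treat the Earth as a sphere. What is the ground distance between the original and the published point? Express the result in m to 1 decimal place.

0.5 m

The latitude changed by +0.00000427° and the longitude by +0.00000043°.
N–S: 0.00000427° × 111700 m/° = 0.476959 m.
East–west at this latitude: 0.00000043° × 111700 × cos 30.9116° ≈ 0.00000043 × 95834.3 = 0.0412087 m.
Combined displacement = (0.476959² + 0.0412087²)^½ ≈ 0.478736 m.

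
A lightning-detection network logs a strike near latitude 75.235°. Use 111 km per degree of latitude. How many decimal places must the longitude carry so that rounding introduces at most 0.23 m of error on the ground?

5 decimal places

At 75.235° one degree of longitude covers 111000 × cos 75.235° ≈ 111000 × 0.2549 ≈ 28288.9 m.
Rounding to N decimal places gives at most 0.5 × 10⁻ᴺ degrees of error, i.e. 0.5 × 10⁻ᴺ × 28288.9 m.
Need 0.5 × 28288.9 × 10⁻ᴺ ≤ 0.23 → 10⁻ᴺ ≤ 1.626e-05, so N ≥ 4.79.
At 4 places the error can reach 1.41 m, but 5 places keeps it to 0.141 m.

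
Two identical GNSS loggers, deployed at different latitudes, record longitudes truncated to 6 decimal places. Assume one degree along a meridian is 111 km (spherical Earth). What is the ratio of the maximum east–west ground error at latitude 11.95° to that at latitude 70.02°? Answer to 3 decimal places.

2.863

Truncating at 6 decimal places can drop up to a full unit in the last place, so the longitude may be off by as much as 1e-06°.
Error at 11.95° = 1e-06° × 111000 × cos 11.95° ≈ 0.111 × 0.9783 = 0.10859 m.
Error at 70.02° = 1e-06° × 111000 × cos 70.02° ≈ 0.111 × 0.3417 = 0.037928 m.
Ratio: 0.10859 / 0.037928 = cos 11.95° / cos 70.02° ≈ 2.8632.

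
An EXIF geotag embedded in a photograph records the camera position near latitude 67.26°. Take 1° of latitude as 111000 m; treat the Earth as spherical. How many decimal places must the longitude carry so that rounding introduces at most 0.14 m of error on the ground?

At 67.26° one degree of longitude covers 111000 × cos 67.26° ≈ 111000 × 0.3866 ≈ 42907.1 m.
With N decimal places the half-ulp bound is 0.5·10⁻ᴺ°, or 0.5·10⁻ᴺ × 42907.1 m on the ground.
Need 0.5 × 42907.1 × 10⁻ᴺ ≤ 0.14 → 10⁻ᴺ ≤ 6.526e-06, so N ≥ 5.19.
So 6 decimal places suffice (0.0215 m); 5 would allow up to 0.215 m.

6 decimal places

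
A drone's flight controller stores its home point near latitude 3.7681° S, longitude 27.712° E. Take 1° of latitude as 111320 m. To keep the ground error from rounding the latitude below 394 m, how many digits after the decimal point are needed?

3 decimal places

One degree of latitude covers 111320 m.
With N decimal places the half-ulp bound is 0.5·10⁻ᴺ°, or 0.5·10⁻ᴺ × 111320 m on the ground.
Need 0.5 × 111320 × 10⁻ᴺ ≤ 394 → 10⁻ᴺ ≤ 7.079e-03, so N ≥ 2.15.
N = 2 would give 557 m (too coarse); N = 3 gives 55.7 m ≤ 394 m.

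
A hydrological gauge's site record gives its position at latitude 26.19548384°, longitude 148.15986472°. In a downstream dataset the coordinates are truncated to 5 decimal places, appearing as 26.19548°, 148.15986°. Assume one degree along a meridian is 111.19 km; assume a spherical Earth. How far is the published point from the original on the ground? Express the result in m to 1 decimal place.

Δlat = 26.19548384 − 26.19548 = +0.00000384°; Δlon = 148.15986472 − 148.15986 = +0.00000472°.
North–south shift: 0.00000384 × 111190 = 0.42697 m.
E–W at 26.1955°: 0.00000472° × 111190 × cos 26.1955° = 0.00000472 × 111190 × 0.8973 ≈ 0.470915 m.
Hypotenuse of the two orthogonal shifts: √(0.42697² + 0.470915²) = 0.63566 m.

0.6 m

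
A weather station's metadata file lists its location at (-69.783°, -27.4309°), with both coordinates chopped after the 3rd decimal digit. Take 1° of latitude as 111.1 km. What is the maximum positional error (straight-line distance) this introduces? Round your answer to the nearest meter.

Truncating at 3 decimal places can drop up to a full unit in the last place, so each coordinate may be off by as much as 0.001°.
N–S: 0.001° × 111100 m/° = 111.1 m.
East–west component at 69.783°: 0.001° × 111100 × cos 69.783° ≈ 0.001 × 38393.6 ≈ 38.3936 m.
Combining orthogonally: (111.1² + 38.3936²)^½ ≈ 117.547 m.

118 meters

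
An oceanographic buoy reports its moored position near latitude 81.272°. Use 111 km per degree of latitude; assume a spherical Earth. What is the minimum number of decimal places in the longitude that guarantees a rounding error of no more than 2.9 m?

4

At 81.272° one degree of longitude covers 111000 × cos 81.272° ≈ 111000 × 0.1517 ≈ 16843.6 m.
N decimal places → at most half a unit in the last place, 0.5 × 10⁻ᴺ° = 16843.6/2 × 10⁻ᴺ m.
Setting 8421.78 × 10⁻ᴺ ≤ 2.9 gives 10ᴺ ≥ 2904, i.e. N ≥ 3.46.
N = 3 would give 8.42 m (too coarse); N = 4 gives 0.842 m ≤ 2.9 m.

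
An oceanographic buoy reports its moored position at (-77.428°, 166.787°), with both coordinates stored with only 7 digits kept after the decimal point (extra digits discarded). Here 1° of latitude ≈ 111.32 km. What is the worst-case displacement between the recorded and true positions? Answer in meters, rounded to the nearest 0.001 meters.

0.011 meters

Truncating at 7 decimal places can drop up to a full unit in the last place, so each coordinate may be off by as much as 1e-07°.
Latitude error → 1e-07 × 111320 = 0.011132 m along the meridian.
Longitude error → 1e-07 × 111320 × cos 77.428° = 1e-07 × 111320 × 0.2177 ≈ 0.00242306 m.
The two errors are perpendicular, so the maximum displacement is √(0.011132² + 0.00242306²) ≈ 0.0113927 m.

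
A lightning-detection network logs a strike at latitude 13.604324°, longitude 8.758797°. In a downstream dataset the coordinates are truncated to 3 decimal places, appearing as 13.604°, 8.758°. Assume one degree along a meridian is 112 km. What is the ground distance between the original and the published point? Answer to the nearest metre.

94 metres

The latitude changed by +0.000324° and the longitude by +0.000797°.
N–S: 0.000324° × 112000 m/° = 36.288 m.
E–W at 13.604°: 0.000797° × 112000 × cos 13.604° = 0.000797 × 112000 × 0.9719 ≈ 86.7597 m.
Combined displacement = (36.288² + 86.7597²)^½ ≈ 94.0429 m.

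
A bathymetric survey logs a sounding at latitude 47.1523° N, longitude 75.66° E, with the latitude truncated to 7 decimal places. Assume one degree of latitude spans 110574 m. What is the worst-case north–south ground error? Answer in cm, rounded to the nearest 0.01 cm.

Truncating at 7 decimal places can drop up to a full unit in the last place, so the latitude may be off by as much as 1e-07°.
North–south distance: 1e-07° × 110574 m/° = 0.0110574 m.
That is 0.0110574 m = 1.1057 cm.

1.11 cm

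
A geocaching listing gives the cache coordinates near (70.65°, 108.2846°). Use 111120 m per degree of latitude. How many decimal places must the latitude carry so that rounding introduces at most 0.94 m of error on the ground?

5 decimal places

One degree of latitude covers 111120 m.
With N decimal places the half-ulp bound is 0.5·10⁻ᴺ°, or 0.5·10⁻ᴺ × 111120 m on the ground.
Need 0.5 × 111120 × 10⁻ᴺ ≤ 0.94 → 10⁻ᴺ ≤ 1.692e-05, so N ≥ 4.77.
So 5 decimal places suffice (0.556 m); 4 would allow up to 5.56 m.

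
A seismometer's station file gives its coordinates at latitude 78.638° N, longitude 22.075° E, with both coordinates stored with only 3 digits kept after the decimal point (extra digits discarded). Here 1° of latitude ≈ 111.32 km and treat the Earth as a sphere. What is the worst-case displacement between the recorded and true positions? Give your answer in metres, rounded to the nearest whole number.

Truncating at 3 decimal places can drop up to a full unit in the last place, so each coordinate may be off by as much as 0.001°.
North–south component: 0.001° × 111320 = 111.32 m.
East–west component at 78.638°: 0.001° × 111320 × cos 78.638° ≈ 0.001 × 21930.8 ≈ 21.9308 m.
Worst case both components are at the extreme and orthogonal: √(111.32² + 21.9308²) ≈ 113.46 m.

113 metres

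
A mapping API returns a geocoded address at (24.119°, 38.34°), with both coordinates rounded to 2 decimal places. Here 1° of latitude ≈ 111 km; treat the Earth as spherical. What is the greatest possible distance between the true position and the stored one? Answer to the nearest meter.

751 meters

Rounding to 2 decimal places leaves each coordinate within ±0.005° of the true value.
N–S: 0.005° × 111000 m/° = 555 m.
E–W at 24.119°: 0.005° × 111000 × cos 24.119° = 0.005 × 111000 × 0.9127 ≈ 506.548 m.
Combining orthogonally: (555² + 506.548²)^½ ≈ 751.409 m.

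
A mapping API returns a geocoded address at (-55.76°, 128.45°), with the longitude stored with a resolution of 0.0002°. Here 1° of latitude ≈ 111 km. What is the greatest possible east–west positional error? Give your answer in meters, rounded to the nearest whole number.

6 meters

With a 0.0002° grid the true value lies within half a step, ±0.0002°/2 = ±0.0001°, of the stored one.
Parallels shrink by cos φ, so at 55.76° a degree of longitude is 111000 × 0.5627 ≈ 62455.3 m.
East–west error: 0.0001° × 62455.3 m/° ≈ 6.24553 m.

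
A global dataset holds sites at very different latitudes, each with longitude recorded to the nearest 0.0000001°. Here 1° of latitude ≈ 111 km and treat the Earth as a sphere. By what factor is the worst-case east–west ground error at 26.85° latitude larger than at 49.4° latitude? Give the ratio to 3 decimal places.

1.371

Rounding to 7 decimal places leaves the longitude within ±5e-08° of the true value.
At 26.85°: 5e-08° × 111000 × cos 26.85° = 5e-08 × 111000 × 0.8922 ≈ 0.0049517 m.
Error at 49.4° = 5e-08° × 111000 × cos 49.4° ≈ 0.00555 × 0.6508 = 0.0036118 m.
The ratio reduces to cos 26.85° / cos 49.4° = 0.8922/0.6508 ≈ 1.3710.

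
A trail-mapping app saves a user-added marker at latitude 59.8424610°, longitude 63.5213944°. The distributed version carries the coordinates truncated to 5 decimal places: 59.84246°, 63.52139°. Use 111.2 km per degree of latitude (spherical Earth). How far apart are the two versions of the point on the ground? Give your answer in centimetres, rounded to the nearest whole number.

27 centimetres

The latitude changed by +0.0000010° and the longitude by +0.0000044°.
N–S: 0.0000010° × 111200 m/° = 0.1112 m.
E–W at 59.8425°: 0.0000044° × 111200 × cos 59.8425° = 0.0000044 × 111200 × 0.5024 ≈ 0.245804 m.
Hypotenuse of the two orthogonal shifts: √(0.1112² + 0.245804²) = 0.269787 m.
That is 0.269787 m = 26.979 cm.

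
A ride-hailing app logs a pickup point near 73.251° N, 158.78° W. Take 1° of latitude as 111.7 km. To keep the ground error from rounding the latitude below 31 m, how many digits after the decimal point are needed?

4

One degree of latitude covers 111700 m.
With N decimal places the half-ulp bound is 0.5·10⁻ᴺ°, or 0.5·10⁻ᴺ × 111700 m on the ground.
Need 0.5 × 111700 × 10⁻ᴺ ≤ 31 → 10⁻ᴺ ≤ 5.551e-04, so N ≥ 3.26.
At 3 places the error can reach 55.9 m, but 4 places keeps it to 5.58 m.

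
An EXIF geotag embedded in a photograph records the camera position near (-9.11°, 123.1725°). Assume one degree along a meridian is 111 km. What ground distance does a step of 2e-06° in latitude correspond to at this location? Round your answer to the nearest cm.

22 cm

Along a meridian 2e-06° is 2e-06 × 111000 = 0.222 m.
That is 0.222 m = 22.2 cm.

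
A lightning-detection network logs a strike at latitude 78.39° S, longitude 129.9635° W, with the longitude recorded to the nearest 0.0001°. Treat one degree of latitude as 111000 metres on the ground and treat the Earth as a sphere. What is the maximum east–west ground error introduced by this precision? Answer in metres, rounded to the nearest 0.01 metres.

Rounding to 4 decimal places leaves the longitude within ±5e-05° of the true value.
At latitude 78.39° a degree of longitude spans 111000 m × cos 78.39° = 111000 × 0.2012 ≈ 22338.6 m.
Maximum E–W displacement: 5e-05 × 22338.6 = 1.11693 m.

1.12 metres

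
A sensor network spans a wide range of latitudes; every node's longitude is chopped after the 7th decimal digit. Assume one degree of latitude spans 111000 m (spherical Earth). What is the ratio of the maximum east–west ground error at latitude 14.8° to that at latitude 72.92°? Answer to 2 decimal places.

Truncating at 7 decimal places can drop up to a full unit in the last place, so the longitude may be off by as much as 1e-07°.
Error at 14.8° = 1e-07° × 111000 × cos 14.8° ≈ 0.0111 × 0.9668 = 0.010732 m.
Error at 72.92° = 1e-07° × 111000 × cos 72.92° ≈ 0.0111 × 0.2937 = 0.0032601 m.
Ratio: 0.010732 / 0.0032601 = cos 14.8° / cos 72.92° ≈ 3.2918.

3.29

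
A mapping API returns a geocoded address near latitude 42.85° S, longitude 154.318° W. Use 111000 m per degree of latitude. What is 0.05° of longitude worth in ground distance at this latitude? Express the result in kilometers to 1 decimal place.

One degree of longitude here spans 111000 × cos 42.85° = 111000 × 0.7331 ≈ 81378.2 m; 0.05° of that is 4068.91 m.
That is 4068.91 m = 4.0689 km.

4.1 kilometers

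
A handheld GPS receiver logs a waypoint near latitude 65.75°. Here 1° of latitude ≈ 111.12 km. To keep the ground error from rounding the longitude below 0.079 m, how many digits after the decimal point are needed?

At 65.75° one degree of longitude covers 111120 × cos 65.75° ≈ 111120 × 0.4107 ≈ 45639.1 m.
Rounding to N decimal places gives at most 0.5 × 10⁻ᴺ degrees of error, i.e. 0.5 × 10⁻ᴺ × 45639.1 m.
Setting 22819.5 × 10⁻ᴺ ≤ 0.079 gives 10ᴺ ≥ 2.889e+05, i.e. N ≥ 5.46.
N = 5 would give 0.228 m (too coarse); N = 6 gives 0.0228 m ≤ 0.079 m.

6 decimal places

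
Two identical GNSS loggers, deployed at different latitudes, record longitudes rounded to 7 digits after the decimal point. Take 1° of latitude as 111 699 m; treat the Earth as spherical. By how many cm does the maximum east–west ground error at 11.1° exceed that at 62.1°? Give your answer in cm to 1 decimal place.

Rounding to 7 decimal places leaves the longitude within ±5e-08° of the true value.
Error at 11.1° = 5e-08° × 111699 × cos 11.1° ≈ 0.0055849 × 0.9813 = 0.0054805 m.
At 62.1°: 5e-08° × 111699 × cos 62.1° = 5e-08 × 111699 × 0.4679 ≈ 0.0026134 m.
So the lower-latitude error exceeds the higher by 0.0054805 − 0.0026134 = 0.0028671 m.
That is 0.00286711 m = 0.28671 cm.

0.3 cm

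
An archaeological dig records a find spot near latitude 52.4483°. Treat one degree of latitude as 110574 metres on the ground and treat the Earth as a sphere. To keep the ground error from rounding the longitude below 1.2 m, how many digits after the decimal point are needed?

At 52.4483° one degree of longitude covers 110574 × cos 52.4483° ≈ 110574 × 0.6095 ≈ 67392.3 m.
With N decimal places the half-ulp bound is 0.5·10⁻ᴺ°, or 0.5·10⁻ᴺ × 67392.3 m on the ground.
Setting 33696.2 × 10⁻ᴺ ≤ 1.2 gives 10ᴺ ≥ 2.808e+04, i.e. N ≥ 4.45.
So 5 decimal places suffice (0.337 m); 4 would allow up to 3.37 m.

5 decimal places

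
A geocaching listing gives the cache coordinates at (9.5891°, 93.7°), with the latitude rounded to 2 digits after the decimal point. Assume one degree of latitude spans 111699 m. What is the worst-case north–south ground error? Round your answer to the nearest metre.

Rounding to 2 decimal places leaves the latitude within ±0.005° of the true value.
So the N–S error is at most 0.005 × 111699 = 558.495 m.

558 metres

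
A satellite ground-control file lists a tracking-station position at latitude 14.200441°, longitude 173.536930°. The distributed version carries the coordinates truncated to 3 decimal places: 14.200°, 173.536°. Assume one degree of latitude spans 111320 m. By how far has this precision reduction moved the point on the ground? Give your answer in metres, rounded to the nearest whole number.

Δlat = 14.200441 − 14.200 = +0.000441°; Δlon = 173.536930 − 173.536 = +0.000930°.
North–south shift: 0.000441 × 111320 = 49.0921 m.
E–W at 14.2°: 0.000930° × 111320 × cos 14.2° = 0.000930 × 111320 × 0.9694 ≈ 100.364 m.
Hypotenuse of the two orthogonal shifts: √(49.0921² + 100.364²) = 111.728 m.

112 metres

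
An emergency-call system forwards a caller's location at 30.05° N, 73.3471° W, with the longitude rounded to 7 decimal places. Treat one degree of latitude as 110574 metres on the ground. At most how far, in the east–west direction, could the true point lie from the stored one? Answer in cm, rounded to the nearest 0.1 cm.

Rounding to 7 decimal places leaves the longitude within ±5e-08° of the true value.
At latitude 30.05° a degree of longitude spans 110574 m × cos 30.05° = 110574 × 0.8656 ≈ 95711.6 m.
So at most 5e-08° × 95711.6 ≈ 0.00478558 m east–west.
That is 0.00478558 m = 0.47856 cm.

0.5 cm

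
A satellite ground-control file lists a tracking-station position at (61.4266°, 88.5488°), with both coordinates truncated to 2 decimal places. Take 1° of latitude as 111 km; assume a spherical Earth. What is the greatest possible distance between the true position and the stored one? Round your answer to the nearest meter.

Truncating at 2 decimal places can drop up to a full unit in the last place, so each coordinate may be off by as much as 0.01°.
Latitude error → 0.01 × 111000 = 1110 m along the meridian.
E–W at 61.4266°: 0.01° × 111000 × cos 61.4266° = 0.01 × 111000 × 0.4783 ≈ 530.895 m.
Worst case both components are at the extreme and orthogonal: √(1110² + 530.895²) ≈ 1230.43 m.

1230 meters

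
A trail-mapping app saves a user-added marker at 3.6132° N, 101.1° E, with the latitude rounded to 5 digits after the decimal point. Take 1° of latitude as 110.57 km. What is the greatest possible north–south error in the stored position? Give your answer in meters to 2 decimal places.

Rounding to 5 decimal places leaves the latitude within ±5e-06° of the true value.
So the N–S error is at most 5e-06 × 110570 = 0.55285 m.

0.55 meters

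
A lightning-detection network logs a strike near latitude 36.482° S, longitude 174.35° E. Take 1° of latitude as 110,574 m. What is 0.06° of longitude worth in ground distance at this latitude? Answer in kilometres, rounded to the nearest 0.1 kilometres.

5.3 kilometres

0.06° of longitude at 36.482° is 0.06 × 110574 × cos 36.482° ≈ 0.06 × 88906.3 = 5334.38 m.
That is 5334.38 m = 5.3344 km.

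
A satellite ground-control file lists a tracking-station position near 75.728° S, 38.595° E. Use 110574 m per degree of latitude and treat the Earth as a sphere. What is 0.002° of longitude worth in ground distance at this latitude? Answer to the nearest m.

0.002° of longitude at 75.728° is 0.002 × 110574 × cos 75.728° ≈ 0.002 × 27259.3 = 54.5186 m.

55 m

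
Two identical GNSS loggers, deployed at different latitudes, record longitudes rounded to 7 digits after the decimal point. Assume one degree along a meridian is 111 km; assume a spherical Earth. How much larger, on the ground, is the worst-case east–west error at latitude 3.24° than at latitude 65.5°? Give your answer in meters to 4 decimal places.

Rounding to 7 decimal places leaves the longitude within ±5e-08° of the true value.
At 3.24°: 5e-08° × 111000 × cos 3.24° = 5e-08 × 111000 × 0.9984 ≈ 0.0055411 m.
At 65.5°: 5e-08° × 111000 × cos 65.5° = 5e-08 × 111000 × 0.4147 ≈ 0.0023015 m.
Difference: 0.0055411 − 0.0023015 = 0.0032396 m.

0.0032 meters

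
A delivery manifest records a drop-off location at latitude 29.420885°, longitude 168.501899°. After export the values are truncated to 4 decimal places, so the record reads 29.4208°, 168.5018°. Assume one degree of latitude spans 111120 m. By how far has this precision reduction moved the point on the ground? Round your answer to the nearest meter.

Δlat = 29.420885 − 29.4208 = +0.000085°; Δlon = 168.501899 − 168.5018 = +0.000099°.
N–S: 0.000085° × 111120 m/° = 9.4452 m.
E–W at 29.4208°: 0.000099° × 111120 × cos 29.4208° = 0.000099 × 111120 × 0.8710 ≈ 9.58216 m.
Distance: √(9.4452² + 9.58216²) ≈ 13.4547 m.

13 meters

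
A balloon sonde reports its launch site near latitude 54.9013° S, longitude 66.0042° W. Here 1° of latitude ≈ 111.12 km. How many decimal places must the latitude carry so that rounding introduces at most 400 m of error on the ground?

3

One degree of latitude covers 111120 m.
Rounding to N decimal places gives at most 0.5 × 10⁻ᴺ degrees of error, i.e. 0.5 × 10⁻ᴺ × 111120 m.
Need 0.5 × 111120 × 10⁻ᴺ ≤ 400 → 10⁻ᴺ ≤ 7.199e-03, so N ≥ 2.14.
At 2 places the error can reach 556 m, but 3 places keeps it to 55.6 m.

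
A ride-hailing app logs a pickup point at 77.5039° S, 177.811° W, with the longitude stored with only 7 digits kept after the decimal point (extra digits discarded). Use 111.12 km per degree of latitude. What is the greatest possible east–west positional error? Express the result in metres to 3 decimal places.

0.002 metres

Truncating at 7 decimal places can drop up to a full unit in the last place, so the longitude may be off by as much as 1e-07°.
Parallels shrink by cos φ, so at 77.5039° a degree of longitude is 111120 × 0.2164 ≈ 24043.4 m.
So at most 1e-07° × 24043.4 ≈ 0.00240434 m east–west.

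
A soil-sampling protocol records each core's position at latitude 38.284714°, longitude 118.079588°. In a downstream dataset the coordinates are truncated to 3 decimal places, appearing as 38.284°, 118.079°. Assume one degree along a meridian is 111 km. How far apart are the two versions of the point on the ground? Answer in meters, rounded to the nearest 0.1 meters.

Δlat = 38.284714 − 38.284 = +0.000714°; Δlon = 118.079588 − 118.079 = +0.000588°.
North–south shift: 0.000714 × 111000 = 79.254 m.
E–W at 38.284°: 0.000588° × 111000 × cos 38.284° = 0.000588 × 111000 × 0.7849 ≈ 51.2321 m.
Hypotenuse of the two orthogonal shifts: √(79.254² + 51.2321²) = 94.3712 m.

94.4 meters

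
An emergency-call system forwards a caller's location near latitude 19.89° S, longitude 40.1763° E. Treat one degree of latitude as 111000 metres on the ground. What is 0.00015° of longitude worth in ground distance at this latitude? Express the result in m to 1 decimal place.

15.7 m

At 19.89° a degree of longitude is 111000 × cos 19.89° ≈ 104379 m, so 0.00015° corresponds to 15.6568 m.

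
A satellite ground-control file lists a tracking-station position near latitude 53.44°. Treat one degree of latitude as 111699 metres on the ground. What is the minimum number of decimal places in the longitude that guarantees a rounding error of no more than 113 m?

At 53.44° one degree of longitude covers 111699 × cos 53.44° ≈ 111699 × 0.5957 ≈ 66535.1 m.
Rounding to N decimal places gives at most 0.5 × 10⁻ᴺ degrees of error, i.e. 0.5 × 10⁻ᴺ × 66535.1 m.
Setting 33267.6 × 10⁻ᴺ ≤ 113 gives 10ᴺ ≥ 294.4, i.e. N ≥ 2.47.
N = 2 would give 333 m (too coarse); N = 3 gives 33.3 m ≤ 113 m.

3 decimal places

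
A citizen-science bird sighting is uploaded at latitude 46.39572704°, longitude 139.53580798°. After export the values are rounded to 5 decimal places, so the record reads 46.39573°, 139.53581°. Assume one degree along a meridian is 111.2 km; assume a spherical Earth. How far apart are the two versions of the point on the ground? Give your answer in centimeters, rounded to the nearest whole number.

36 centimeters

The latitude changed by -0.00000296° and the longitude by -0.00000202°.
North–south shift: -0.00000296 × 111200 = -0.329152 m.
E–W at 46.3957°: -0.00000202° × 111200 × cos 46.3957° = -0.00000202 × 111200 × 0.6897 ≈ -0.154917 m.
Distance: √(0.329152² + 0.154917²) ≈ 0.363786 m.
That is 0.363786 m = 36.379 cm.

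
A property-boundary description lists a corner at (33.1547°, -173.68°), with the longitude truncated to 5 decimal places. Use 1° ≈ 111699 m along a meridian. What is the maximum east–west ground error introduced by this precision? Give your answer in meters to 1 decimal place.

0.9 meters

Truncating at 5 decimal places can drop up to a full unit in the last place, so the longitude may be off by as much as 1e-05°.
At latitude 33.1547° a degree of longitude spans 111699 m × cos 33.1547° = 111699 × 0.8372 ≈ 93514.1 m.
Maximum E–W displacement: 1e-05 × 93514.1 = 0.935141 m.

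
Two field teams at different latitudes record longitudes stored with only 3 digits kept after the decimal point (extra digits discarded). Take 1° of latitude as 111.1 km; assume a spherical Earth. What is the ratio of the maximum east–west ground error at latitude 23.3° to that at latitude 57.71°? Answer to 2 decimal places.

1.72

Truncating at 3 decimal places can drop up to a full unit in the last place, so the longitude may be off by as much as 0.001°.
At 23.3°: 0.001° × 111100 × cos 23.3° = 0.001 × 111100 × 0.9184 ≈ 102.04 m.
Error at 57.71° = 0.001° × 111100 × cos 57.71° ≈ 111.1 × 0.5342 = 59.35 m.
Ratio: 102.04 / 59.35 = cos 23.3° / cos 57.71° ≈ 1.7193.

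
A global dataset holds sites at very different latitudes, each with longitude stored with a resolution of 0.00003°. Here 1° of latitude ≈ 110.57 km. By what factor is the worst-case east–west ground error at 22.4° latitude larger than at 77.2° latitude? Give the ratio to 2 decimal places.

With a 0.00003° grid the true value lies within half a step, ±0.00003°/2 = ±1.5e-05°, of the stored one.
Error at 22.4° = 1.5e-05° × 110570 × cos 22.4° ≈ 1.6586 × 0.9245 = 1.5334 m.
At 77.2°: 1.5e-05° × 110570 × cos 77.2° = 1.5e-05 × 110570 × 0.2215 ≈ 0.36745 m.
Ratio: 1.5334 / 0.36745 = cos 22.4° / cos 77.2° ≈ 4.1731.

4.17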